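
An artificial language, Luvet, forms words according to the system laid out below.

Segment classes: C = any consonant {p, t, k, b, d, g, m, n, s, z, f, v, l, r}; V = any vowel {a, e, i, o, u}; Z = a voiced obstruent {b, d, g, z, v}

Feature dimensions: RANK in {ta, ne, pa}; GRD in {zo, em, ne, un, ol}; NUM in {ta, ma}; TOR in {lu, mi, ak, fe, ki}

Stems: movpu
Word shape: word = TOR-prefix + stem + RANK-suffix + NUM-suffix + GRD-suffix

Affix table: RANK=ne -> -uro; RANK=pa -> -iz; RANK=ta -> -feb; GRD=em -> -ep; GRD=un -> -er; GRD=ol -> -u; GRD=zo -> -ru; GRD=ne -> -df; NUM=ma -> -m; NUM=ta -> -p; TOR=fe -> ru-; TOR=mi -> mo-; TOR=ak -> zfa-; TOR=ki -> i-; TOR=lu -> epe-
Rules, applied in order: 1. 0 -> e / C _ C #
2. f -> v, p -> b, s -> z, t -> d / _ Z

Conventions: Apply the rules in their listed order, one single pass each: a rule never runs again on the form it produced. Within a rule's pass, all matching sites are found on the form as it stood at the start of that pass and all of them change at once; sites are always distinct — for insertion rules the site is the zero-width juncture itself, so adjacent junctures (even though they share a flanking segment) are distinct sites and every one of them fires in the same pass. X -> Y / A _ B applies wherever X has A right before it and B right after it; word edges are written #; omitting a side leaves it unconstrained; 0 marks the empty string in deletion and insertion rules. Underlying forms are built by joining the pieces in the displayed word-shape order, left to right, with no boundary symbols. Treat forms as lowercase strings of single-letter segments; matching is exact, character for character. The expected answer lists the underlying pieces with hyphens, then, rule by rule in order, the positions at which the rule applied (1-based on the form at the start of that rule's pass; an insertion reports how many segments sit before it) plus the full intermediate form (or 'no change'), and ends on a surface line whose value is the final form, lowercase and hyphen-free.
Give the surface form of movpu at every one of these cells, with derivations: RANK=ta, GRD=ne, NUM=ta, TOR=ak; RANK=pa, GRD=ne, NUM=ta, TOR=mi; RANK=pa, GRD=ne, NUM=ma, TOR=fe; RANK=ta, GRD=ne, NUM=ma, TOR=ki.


cell RANK=ta, GRD=ne, NUM=ta, TOR=ak:
underlying: zfa-movpu-feb-p-df
1. 0 -> e / C _ C #: inserts after position(s) 13: zfamovpufebpdef
2. f -> v, p -> b, s -> z, t -> d / _ Z: fires at position(s) 12: zfamovpufebbdef
surface: zfamovpufebbdef

cell RANK=pa, GRD=ne, NUM=ta, TOR=mi:
underlying: mo-movpu-iz-p-df
1. 0 -> e / C _ C #: inserts after position(s) 11: momovpuizpdef
2. f -> v, p -> b, s -> z, t -> d / _ Z: fires at position(s) 10: momovpuizbdef
surface: momovpuizbdef

cell RANK=pa, GRD=ne, NUM=ma, TOR=fe:
underlying: ru-movpu-iz-m-df
1. 0 -> e / C _ C #: inserts after position(s) 11: rumovpuizmdef
2. f -> v, p -> b, s -> z, t -> d / _ Z: no change
surface: rumovpuizmdef

cell RANK=ta, GRD=ne, NUM=ma, TOR=ki:
underlying: i-movpu-feb-m-df
1. 0 -> e / C _ C #: inserts after position(s) 11: imovpufebmdef
2. f -> v, p -> b, s -> z, t -> d / _ Z: no change
surface: imovpufebmdef


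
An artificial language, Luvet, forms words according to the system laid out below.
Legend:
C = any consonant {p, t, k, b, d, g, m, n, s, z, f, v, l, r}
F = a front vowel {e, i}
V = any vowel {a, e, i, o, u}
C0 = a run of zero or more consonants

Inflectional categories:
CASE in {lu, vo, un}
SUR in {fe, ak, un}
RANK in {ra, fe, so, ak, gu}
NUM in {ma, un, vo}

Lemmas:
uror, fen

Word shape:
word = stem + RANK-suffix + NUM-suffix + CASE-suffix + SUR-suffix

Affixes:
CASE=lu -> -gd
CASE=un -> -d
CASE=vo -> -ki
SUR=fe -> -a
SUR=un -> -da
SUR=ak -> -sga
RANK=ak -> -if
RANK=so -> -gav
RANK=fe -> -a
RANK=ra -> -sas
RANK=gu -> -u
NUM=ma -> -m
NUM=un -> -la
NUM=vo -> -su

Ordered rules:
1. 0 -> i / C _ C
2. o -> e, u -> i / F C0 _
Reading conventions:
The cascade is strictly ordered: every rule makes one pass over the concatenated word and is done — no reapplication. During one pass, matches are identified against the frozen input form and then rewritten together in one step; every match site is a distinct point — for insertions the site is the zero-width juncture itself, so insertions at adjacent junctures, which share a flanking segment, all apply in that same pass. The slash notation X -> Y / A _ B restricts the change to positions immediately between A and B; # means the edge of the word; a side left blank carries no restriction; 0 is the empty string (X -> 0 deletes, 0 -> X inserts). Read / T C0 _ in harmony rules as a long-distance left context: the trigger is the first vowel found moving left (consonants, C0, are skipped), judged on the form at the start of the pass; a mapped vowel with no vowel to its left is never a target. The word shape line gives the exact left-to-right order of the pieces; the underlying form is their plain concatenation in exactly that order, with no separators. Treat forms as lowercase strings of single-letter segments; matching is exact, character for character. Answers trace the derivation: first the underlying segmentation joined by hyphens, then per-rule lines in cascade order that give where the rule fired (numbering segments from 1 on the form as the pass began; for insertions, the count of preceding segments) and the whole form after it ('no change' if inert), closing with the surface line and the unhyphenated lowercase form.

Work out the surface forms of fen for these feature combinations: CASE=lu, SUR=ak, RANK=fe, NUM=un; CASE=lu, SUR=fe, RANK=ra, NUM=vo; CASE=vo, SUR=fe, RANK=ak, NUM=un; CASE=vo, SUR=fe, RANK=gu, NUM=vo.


cell CASE=lu, SUR=ak, RANK=fe, NUM=un:
underlying: fen-a-la-gd-sga
1. 0 -> i / C _ C: inserts after position(s) 7, 8, 9: fenalagidisiga
2. o -> e, u -> i / F C0 _: no change
surface: fenalagidisiga

cell CASE=lu, SUR=fe, RANK=ra, NUM=vo:
underlying: fen-sas-su-gd-a
1. 0 -> i / C _ C: inserts after position(s) 3, 6, 9: fenisasisugida
2. o -> e, u -> i / F C0 _: fires at position(s) 10: fenisasisigida
surface: fenisasisigida

cell CASE=vo, SUR=fe, RANK=ak, NUM=un:
underlying: fen-if-la-ki-a
1. 0 -> i / C _ C: inserts after position(s) 5: fenifilakia
2. o -> e, u -> i / F C0 _: no change
surface: fenifilakia

cell CASE=vo, SUR=fe, RANK=gu, NUM=vo:
underlying: fen-u-su-ki-a
1. 0 -> i / C _ C: no change
2. o -> e, u -> i / F C0 _: fires at position(s) 4: fenisukia
surface: fenisukia


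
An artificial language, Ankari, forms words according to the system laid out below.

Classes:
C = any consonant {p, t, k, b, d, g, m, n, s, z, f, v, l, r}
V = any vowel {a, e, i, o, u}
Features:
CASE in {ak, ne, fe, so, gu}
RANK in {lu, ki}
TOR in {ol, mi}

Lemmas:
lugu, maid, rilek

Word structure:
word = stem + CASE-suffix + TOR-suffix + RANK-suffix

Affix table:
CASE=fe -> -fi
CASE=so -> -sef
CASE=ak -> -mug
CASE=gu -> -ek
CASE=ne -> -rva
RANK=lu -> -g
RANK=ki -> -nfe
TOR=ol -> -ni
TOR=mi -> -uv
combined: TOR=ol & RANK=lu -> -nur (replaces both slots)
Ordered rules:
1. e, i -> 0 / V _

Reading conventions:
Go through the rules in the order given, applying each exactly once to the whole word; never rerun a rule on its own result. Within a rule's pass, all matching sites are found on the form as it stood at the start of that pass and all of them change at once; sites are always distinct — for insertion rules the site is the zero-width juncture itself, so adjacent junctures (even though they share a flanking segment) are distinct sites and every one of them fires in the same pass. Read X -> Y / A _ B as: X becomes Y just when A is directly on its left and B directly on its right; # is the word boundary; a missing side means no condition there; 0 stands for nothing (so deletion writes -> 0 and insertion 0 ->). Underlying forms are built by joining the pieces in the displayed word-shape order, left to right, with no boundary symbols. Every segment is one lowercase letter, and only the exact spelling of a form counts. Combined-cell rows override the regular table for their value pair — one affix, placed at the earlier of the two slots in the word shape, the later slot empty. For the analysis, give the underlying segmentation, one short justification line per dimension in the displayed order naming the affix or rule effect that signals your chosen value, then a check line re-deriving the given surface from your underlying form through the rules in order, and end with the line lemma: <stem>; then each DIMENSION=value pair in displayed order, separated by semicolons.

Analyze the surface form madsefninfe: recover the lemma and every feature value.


underlying: maid-sef-ni-nfe
CASE=so - signalled by the affix -sef
RANK=ki - signalled by the affix -nfe
TOR=ol - signalled by the affix -ni
check: maidsefninfe -> madsefninfe
lemma: maid; CASE=so; RANK=ki; TOR=ol


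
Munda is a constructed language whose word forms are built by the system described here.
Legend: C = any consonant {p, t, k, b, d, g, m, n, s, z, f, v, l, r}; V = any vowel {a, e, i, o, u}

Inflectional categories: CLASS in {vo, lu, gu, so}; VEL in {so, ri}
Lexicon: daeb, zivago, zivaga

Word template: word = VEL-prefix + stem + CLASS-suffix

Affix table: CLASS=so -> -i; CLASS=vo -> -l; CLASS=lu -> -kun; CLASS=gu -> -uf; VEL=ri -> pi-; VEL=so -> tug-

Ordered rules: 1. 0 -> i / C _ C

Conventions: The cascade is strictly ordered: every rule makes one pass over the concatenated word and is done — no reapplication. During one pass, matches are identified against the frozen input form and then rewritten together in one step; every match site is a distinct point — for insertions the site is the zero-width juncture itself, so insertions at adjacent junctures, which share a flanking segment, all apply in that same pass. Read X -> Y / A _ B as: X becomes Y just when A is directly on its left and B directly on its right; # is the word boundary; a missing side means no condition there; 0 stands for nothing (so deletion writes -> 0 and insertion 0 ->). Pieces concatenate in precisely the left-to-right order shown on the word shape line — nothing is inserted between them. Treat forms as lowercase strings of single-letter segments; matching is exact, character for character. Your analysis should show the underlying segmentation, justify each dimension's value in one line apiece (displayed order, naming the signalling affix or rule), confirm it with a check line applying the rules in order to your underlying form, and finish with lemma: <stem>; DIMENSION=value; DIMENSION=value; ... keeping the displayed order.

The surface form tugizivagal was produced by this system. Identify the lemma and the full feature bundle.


underlying: tug-zivaga-l
CLASS=vo - signalled by the affix -l
VEL=so - signalled by the affix tug-
check: tugzivagal -> tugizivagal
lemma: zivaga; CLASS=vo; VEL=so


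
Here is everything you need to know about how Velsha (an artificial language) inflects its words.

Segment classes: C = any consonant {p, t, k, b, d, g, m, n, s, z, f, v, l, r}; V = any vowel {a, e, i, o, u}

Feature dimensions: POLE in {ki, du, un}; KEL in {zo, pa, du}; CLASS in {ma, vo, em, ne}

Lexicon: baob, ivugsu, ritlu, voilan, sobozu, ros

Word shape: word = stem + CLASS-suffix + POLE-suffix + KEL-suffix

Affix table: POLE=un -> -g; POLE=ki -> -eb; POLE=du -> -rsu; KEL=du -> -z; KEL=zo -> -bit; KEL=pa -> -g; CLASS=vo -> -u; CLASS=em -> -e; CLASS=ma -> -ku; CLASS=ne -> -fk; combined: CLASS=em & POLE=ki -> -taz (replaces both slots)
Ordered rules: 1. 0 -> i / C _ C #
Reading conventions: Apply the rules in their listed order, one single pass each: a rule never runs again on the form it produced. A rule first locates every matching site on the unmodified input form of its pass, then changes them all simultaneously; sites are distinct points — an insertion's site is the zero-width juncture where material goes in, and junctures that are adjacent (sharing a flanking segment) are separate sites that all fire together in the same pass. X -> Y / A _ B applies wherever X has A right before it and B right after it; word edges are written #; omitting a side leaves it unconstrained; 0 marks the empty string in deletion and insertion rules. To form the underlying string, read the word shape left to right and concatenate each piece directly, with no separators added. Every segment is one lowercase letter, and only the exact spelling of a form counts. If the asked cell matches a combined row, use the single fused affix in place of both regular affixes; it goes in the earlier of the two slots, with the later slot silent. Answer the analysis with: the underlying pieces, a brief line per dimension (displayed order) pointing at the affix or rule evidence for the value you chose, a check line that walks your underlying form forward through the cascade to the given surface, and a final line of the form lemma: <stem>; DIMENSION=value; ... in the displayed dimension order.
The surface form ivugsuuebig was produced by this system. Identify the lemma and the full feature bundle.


underlying: ivugsu-u-eb-g
POLE=ki - signalled by the affix -eb
KEL=pa - signalled by the affix -g
CLASS=vo - signalled by the affix -u
check: ivugsuuebg -> ivugsuuebig
lemma: ivugsu; POLE=ki; KEL=pa; CLASS=vo


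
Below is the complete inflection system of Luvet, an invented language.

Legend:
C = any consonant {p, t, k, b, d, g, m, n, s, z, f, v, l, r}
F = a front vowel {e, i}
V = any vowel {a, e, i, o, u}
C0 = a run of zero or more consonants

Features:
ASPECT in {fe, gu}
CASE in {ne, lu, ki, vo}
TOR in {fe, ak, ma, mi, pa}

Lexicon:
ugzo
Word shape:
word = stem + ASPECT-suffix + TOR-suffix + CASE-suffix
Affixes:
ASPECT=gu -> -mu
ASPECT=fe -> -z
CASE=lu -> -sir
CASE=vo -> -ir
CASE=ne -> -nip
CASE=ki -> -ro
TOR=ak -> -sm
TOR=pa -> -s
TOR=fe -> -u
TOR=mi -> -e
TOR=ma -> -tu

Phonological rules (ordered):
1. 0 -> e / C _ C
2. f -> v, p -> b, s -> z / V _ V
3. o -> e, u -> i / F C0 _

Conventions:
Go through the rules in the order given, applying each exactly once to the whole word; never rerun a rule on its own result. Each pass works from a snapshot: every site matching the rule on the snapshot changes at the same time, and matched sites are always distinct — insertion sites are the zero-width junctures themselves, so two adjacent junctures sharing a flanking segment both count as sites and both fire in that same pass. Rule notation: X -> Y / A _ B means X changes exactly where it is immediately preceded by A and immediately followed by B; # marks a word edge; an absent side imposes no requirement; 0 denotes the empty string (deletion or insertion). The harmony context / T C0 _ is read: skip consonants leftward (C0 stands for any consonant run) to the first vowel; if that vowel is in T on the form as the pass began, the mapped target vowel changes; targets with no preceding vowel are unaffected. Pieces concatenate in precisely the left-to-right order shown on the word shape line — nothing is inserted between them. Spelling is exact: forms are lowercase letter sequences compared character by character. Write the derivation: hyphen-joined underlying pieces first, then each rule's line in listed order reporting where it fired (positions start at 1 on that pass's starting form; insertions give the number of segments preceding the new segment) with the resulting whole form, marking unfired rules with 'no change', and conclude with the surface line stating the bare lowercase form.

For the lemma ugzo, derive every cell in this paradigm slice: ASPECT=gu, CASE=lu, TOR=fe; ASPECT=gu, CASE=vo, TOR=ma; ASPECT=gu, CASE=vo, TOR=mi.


cell ASPECT=gu, CASE=lu, TOR=fe:
underlying: ugzo-mu-u-sir
1. 0 -> e / C _ C: inserts after position(s) 2: ugezomuusir
2. f -> v, p -> b, s -> z / V _ V: fires at position(s) 9: ugezomuuzir
3. o -> e, u -> i / F C0 _: fires at position(s) 5: ugezemuuzir
surface: ugezemuuzir

cell ASPECT=gu, CASE=vo, TOR=ma:
underlying: ugzo-mu-tu-ir
1. 0 -> e / C _ C: inserts after position(s) 2: ugezomutuir
2. f -> v, p -> b, s -> z / V _ V: no change
3. o -> e, u -> i / F C0 _: fires at position(s) 5: ugezemutuir
surface: ugezemutuir

cell ASPECT=gu, CASE=vo, TOR=mi:
underlying: ugzo-mu-e-ir
1. 0 -> e / C _ C: inserts after position(s) 2: ugezomueir
2. f -> v, p -> b, s -> z / V _ V: no change
3. o -> e, u -> i / F C0 _: fires at position(s) 5: ugezemueir
surface: ugezemueir


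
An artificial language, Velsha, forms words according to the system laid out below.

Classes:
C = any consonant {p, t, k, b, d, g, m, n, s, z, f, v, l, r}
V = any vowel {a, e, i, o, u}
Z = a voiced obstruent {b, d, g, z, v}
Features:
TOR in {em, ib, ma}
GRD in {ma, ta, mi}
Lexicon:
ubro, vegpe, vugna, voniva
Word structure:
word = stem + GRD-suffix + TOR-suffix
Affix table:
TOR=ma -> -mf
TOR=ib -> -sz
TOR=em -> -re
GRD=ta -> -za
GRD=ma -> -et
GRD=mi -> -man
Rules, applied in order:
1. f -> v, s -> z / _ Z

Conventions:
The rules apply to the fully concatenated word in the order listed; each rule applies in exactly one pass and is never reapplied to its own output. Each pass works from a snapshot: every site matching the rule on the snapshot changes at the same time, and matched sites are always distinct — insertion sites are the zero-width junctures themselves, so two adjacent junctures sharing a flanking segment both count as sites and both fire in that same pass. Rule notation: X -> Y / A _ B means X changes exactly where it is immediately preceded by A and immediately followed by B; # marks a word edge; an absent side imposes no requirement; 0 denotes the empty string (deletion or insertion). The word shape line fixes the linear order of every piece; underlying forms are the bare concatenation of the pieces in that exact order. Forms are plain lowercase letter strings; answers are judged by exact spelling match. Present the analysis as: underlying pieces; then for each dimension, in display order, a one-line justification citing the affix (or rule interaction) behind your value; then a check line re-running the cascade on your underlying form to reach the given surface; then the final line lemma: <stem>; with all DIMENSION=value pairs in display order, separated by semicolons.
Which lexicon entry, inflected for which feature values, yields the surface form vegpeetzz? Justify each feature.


underlying: vegpe-et-sz
TOR=ib - signalled by the affix -sz
GRD=ma - signalled by the affix -et
check: vegpeetsz -> vegpeetzz
lemma: vegpe; TOR=ib; GRD=ma


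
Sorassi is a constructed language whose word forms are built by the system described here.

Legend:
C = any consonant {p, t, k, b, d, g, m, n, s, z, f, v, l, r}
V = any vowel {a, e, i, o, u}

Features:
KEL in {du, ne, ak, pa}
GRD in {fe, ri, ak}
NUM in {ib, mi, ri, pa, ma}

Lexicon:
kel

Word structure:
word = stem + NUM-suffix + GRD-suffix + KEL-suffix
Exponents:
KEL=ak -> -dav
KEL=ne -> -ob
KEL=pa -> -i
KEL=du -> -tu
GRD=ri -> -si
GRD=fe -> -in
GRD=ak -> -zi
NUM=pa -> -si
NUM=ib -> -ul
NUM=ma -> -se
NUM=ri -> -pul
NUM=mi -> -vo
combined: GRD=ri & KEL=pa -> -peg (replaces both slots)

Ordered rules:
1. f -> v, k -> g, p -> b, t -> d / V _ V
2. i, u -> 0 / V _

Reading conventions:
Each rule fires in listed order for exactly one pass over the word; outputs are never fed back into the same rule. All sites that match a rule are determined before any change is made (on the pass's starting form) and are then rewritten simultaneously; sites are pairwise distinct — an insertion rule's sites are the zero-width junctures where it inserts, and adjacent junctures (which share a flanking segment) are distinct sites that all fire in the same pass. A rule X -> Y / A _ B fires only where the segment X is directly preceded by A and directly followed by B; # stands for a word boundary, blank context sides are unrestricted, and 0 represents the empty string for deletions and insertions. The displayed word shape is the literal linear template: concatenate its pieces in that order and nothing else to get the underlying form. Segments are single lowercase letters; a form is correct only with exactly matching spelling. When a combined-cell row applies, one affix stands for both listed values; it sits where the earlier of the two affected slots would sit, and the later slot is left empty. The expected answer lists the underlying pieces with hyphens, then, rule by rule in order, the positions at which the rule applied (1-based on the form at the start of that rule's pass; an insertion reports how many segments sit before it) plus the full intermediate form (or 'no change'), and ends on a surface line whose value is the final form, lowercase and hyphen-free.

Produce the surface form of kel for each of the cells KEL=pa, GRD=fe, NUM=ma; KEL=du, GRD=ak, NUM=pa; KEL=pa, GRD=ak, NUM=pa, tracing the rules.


cell KEL=pa, GRD=fe, NUM=ma:
underlying: kel-se-in-i
1. f -> v, k -> g, p -> b, t -> d / V _ V: no change
2. i, u -> 0 / V _: fires at position(s) 6: kelseni
surface: kelseni

cell KEL=du, GRD=ak, NUM=pa:
underlying: kel-si-zi-tu
1. f -> v, k -> g, p -> b, t -> d / V _ V: fires at position(s) 8: kelsizidu
2. i, u -> 0 / V _: no change
surface: kelsizidu

cell KEL=pa, GRD=ak, NUM=pa:
underlying: kel-si-zi-i
1. f -> v, k -> g, p -> b, t -> d / V _ V: no change
2. i, u -> 0 / V _: fires at position(s) 8: kelsizi
surface: kelsizi


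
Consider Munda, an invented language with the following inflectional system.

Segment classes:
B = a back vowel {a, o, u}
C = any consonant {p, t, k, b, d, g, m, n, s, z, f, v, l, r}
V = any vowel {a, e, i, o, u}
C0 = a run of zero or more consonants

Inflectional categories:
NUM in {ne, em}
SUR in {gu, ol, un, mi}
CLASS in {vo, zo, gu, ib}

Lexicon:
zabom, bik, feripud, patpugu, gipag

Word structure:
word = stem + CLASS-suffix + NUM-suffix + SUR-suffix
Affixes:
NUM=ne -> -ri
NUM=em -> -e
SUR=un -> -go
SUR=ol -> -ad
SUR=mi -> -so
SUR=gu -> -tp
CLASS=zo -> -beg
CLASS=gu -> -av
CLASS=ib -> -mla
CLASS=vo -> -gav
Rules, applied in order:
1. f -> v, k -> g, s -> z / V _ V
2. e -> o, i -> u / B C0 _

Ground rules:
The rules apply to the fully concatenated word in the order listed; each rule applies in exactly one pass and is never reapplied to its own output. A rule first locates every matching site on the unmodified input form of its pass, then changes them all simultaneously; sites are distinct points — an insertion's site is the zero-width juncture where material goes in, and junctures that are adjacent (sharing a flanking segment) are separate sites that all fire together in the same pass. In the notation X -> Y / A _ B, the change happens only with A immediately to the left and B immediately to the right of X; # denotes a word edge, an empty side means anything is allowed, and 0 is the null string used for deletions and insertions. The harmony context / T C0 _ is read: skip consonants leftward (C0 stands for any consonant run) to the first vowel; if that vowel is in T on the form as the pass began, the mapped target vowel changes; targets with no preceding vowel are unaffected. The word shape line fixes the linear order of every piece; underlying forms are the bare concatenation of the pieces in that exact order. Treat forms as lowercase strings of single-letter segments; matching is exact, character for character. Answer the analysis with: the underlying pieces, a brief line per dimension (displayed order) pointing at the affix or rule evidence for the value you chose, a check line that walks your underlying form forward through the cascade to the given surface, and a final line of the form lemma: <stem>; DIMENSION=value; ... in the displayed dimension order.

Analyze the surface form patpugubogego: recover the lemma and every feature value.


underlying: patpugu-beg-e-go
NUM=em - signalled by the affix -e
SUR=un - signalled by the affix -go
CLASS=zo - signalled by the affix -beg
check: patpugubegego -> patpugubegego -> patpugubogego
lemma: patpugu; NUM=em; SUR=un; CLASS=zo


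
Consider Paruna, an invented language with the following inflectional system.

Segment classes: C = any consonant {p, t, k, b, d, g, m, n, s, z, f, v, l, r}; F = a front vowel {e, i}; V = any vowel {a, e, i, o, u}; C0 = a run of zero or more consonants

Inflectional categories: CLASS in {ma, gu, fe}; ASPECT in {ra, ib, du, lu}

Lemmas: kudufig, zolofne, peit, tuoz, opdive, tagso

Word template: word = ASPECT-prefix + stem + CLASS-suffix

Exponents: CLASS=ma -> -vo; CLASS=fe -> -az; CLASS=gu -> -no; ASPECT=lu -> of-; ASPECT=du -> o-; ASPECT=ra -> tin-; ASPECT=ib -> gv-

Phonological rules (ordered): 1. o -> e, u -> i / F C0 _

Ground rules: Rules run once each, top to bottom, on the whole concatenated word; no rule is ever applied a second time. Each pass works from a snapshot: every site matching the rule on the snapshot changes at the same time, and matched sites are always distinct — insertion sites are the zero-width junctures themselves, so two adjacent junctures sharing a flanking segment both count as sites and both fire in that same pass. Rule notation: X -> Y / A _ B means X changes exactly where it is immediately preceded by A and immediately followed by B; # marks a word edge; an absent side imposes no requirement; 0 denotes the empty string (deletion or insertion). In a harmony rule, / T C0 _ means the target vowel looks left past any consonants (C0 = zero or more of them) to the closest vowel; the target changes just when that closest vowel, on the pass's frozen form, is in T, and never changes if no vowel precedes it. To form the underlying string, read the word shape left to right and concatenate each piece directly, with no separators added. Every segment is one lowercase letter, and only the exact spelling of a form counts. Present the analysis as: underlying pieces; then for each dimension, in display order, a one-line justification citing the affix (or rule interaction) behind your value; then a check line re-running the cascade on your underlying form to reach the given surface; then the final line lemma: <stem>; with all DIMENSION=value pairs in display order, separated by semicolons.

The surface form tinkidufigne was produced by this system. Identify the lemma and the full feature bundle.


underlying: tin-kudufig-no
CLASS=gu - signalled by the affix -no
ASPECT=ra - signalled by the affix tin-
check: tinkudufigno -> tinkidufigne
lemma: kudufig; CLASS=gu; ASPECT=ra


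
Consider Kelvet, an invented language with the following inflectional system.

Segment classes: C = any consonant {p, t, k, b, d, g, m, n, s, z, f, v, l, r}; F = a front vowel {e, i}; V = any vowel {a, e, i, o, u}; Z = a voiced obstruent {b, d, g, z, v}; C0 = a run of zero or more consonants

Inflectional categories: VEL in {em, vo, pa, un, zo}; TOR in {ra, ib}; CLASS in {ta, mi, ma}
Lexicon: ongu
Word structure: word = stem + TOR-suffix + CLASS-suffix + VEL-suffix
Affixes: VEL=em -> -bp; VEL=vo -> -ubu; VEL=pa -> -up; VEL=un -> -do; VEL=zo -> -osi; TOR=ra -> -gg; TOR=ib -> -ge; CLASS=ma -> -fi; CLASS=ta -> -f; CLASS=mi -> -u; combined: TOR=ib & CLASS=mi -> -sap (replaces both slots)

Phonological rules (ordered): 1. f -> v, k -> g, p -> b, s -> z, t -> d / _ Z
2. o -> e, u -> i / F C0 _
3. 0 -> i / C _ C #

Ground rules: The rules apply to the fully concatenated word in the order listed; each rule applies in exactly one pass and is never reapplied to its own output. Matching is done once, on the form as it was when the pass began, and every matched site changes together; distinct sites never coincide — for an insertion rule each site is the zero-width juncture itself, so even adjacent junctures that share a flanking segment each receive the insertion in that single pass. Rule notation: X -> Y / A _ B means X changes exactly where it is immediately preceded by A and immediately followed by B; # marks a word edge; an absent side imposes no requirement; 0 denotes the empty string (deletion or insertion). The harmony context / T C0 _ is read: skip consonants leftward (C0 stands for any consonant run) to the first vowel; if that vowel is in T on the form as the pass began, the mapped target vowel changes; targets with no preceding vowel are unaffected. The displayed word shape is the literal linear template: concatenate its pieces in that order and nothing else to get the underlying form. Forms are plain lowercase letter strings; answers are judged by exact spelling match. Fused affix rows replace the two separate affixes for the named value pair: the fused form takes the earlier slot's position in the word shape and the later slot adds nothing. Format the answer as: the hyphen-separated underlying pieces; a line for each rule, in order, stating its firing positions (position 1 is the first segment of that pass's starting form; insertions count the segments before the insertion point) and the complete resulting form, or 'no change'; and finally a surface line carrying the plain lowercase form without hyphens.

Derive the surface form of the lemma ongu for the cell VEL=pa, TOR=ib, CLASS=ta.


underlying: ongu-ge-f-up
1. f -> v, k -> g, p -> b, s -> z, t -> d / _ Z: no change
2. o -> e, u -> i / F C0 _: fires at position(s) 8: ongugefip
3. 0 -> i / C _ C #: no change
surface: ongugefip


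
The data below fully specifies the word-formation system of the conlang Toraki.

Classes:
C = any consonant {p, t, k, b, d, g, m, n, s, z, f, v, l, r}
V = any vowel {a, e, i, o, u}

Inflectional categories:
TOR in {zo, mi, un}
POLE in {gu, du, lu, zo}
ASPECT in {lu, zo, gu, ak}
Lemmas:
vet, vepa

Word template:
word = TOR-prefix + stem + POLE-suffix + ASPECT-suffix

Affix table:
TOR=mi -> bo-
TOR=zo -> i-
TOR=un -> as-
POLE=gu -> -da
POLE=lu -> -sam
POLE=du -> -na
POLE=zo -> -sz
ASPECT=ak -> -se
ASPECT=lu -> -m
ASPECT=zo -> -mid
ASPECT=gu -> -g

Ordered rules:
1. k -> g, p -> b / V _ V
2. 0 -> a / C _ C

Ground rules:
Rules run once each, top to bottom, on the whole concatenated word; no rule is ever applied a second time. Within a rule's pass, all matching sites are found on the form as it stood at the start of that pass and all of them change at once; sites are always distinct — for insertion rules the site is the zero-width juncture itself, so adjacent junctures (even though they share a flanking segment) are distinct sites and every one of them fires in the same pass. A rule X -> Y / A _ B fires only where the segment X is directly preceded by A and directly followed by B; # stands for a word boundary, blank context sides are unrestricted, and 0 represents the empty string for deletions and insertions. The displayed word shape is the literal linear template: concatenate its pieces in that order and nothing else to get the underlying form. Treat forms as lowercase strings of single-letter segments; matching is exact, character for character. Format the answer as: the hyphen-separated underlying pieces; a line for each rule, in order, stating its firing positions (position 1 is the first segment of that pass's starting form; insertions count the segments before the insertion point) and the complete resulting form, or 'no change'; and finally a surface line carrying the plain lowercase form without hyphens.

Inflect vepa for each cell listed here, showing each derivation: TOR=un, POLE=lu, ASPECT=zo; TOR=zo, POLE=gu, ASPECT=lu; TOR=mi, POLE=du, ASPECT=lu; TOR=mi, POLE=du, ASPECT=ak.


cell TOR=un, POLE=lu, ASPECT=zo:
underlying: as-vepa-sam-mid
1. k -> g, p -> b / V _ V: fires at position(s) 5: asvebasammid
2. 0 -> a / C _ C: inserts after position(s) 2, 9: asavebasamamid
surface: asavebasamamid

cell TOR=zo, POLE=gu, ASPECT=lu:
underlying: i-vepa-da-m
1. k -> g, p -> b / V _ V: fires at position(s) 4: ivebadam
2. 0 -> a / C _ C: no change
surface: ivebadam

cell TOR=mi, POLE=du, ASPECT=lu:
underlying: bo-vepa-na-m
1. k -> g, p -> b / V _ V: fires at position(s) 5: bovebanam
2. 0 -> a / C _ C: no change
surface: bovebanam

cell TOR=mi, POLE=du, ASPECT=ak:
underlying: bo-vepa-na-se
1. k -> g, p -> b / V _ V: fires at position(s) 5: bovebanase
2. 0 -> a / C _ C: no change
surface: bovebanase


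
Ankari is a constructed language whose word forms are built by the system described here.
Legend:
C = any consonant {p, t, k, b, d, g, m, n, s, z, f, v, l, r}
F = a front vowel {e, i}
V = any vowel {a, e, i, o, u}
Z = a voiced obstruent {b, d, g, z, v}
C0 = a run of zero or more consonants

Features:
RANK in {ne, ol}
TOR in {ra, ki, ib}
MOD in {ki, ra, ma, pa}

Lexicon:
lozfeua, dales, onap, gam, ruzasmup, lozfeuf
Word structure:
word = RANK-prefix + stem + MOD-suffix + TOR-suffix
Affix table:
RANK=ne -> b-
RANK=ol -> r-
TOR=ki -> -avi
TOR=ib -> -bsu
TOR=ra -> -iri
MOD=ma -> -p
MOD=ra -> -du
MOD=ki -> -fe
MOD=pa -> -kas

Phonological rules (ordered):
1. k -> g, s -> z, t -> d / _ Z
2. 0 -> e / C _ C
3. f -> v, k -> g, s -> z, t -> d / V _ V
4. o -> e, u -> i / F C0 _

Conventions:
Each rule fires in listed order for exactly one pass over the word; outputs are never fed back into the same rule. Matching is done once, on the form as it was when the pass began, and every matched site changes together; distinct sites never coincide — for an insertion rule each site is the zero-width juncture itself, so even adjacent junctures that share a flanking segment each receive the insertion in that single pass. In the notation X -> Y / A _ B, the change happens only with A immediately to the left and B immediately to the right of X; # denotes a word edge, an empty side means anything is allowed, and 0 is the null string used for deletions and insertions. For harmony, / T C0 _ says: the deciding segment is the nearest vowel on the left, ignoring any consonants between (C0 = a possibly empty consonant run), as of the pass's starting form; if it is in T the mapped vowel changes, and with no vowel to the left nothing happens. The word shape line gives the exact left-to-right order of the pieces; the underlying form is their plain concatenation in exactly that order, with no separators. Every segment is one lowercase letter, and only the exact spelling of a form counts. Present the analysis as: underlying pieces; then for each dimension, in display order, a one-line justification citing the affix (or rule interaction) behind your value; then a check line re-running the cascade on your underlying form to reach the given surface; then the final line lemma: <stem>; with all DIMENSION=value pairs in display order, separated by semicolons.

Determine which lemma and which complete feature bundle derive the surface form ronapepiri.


underlying: r-onap-p-iri
RANK=ol - signalled by the affix r-
TOR=ra - signalled by the affix -iri
MOD=ma - signalled by the affix -p
check: ronappiri -> ronappiri -> ronapepiri -> ronapepiri -> ronapepiri
lemma: onap; RANK=ol; TOR=ra; MOD=ma


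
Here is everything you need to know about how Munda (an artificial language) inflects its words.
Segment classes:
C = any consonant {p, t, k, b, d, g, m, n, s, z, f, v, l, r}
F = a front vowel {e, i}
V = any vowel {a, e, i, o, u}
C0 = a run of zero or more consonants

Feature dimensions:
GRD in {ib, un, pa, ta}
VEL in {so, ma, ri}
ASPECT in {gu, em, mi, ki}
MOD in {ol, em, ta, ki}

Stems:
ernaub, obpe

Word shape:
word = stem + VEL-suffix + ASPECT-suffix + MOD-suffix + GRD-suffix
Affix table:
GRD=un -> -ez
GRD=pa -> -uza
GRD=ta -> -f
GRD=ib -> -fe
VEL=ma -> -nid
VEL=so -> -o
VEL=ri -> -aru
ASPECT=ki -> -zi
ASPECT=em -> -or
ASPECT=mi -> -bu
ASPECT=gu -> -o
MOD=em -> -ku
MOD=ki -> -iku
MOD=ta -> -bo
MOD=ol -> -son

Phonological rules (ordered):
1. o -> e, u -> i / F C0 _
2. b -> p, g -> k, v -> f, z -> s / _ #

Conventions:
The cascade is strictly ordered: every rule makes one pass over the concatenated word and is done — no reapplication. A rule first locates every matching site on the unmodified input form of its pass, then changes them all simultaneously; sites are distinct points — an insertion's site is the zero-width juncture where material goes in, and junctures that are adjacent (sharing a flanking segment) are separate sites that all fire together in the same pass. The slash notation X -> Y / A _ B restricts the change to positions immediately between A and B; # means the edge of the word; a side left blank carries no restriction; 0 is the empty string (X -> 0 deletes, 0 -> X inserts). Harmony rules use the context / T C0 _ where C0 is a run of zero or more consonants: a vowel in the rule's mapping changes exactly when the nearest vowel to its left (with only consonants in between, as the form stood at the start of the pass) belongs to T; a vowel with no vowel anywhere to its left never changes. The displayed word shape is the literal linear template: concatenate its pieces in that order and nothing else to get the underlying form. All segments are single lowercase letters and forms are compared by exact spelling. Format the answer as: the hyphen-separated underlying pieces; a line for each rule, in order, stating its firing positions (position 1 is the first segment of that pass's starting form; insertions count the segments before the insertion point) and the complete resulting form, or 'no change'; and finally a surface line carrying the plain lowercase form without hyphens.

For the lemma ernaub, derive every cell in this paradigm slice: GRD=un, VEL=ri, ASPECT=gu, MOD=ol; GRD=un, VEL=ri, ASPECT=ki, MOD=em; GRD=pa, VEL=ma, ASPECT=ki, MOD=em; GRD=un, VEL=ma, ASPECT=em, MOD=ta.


cell GRD=un, VEL=ri, ASPECT=gu, MOD=ol:
underlying: ernaub-aru-o-son-ez
1. o -> e, u -> i / F C0 _: no change
2. b -> p, g -> k, v -> f, z -> s / _ #: fires at position(s) 15: ernaubaruosones
surface: ernaubaruosones

cell GRD=un, VEL=ri, ASPECT=ki, MOD=em:
underlying: ernaub-aru-zi-ku-ez
1. o -> e, u -> i / F C0 _: fires at position(s) 13: ernaubaruzikiez
2. b -> p, g -> k, v -> f, z -> s / _ #: fires at position(s) 15: ernaubaruzikies
surface: ernaubaruzikies

cell GRD=pa, VEL=ma, ASPECT=ki, MOD=em:
underlying: ernaub-nid-zi-ku-uza
1. o -> e, u -> i / F C0 _: fires at position(s) 13: ernaubnidzikiuza
2. b -> p, g -> k, v -> f, z -> s / _ #: no change
surface: ernaubnidzikiuza

cell GRD=un, VEL=ma, ASPECT=em, MOD=ta:
underlying: ernaub-nid-or-bo-ez
1. o -> e, u -> i / F C0 _: fires at position(s) 10: ernaubniderboez
2. b -> p, g -> k, v -> f, z -> s / _ #: fires at position(s) 15: ernaubniderboes
surface: ernaubniderboes


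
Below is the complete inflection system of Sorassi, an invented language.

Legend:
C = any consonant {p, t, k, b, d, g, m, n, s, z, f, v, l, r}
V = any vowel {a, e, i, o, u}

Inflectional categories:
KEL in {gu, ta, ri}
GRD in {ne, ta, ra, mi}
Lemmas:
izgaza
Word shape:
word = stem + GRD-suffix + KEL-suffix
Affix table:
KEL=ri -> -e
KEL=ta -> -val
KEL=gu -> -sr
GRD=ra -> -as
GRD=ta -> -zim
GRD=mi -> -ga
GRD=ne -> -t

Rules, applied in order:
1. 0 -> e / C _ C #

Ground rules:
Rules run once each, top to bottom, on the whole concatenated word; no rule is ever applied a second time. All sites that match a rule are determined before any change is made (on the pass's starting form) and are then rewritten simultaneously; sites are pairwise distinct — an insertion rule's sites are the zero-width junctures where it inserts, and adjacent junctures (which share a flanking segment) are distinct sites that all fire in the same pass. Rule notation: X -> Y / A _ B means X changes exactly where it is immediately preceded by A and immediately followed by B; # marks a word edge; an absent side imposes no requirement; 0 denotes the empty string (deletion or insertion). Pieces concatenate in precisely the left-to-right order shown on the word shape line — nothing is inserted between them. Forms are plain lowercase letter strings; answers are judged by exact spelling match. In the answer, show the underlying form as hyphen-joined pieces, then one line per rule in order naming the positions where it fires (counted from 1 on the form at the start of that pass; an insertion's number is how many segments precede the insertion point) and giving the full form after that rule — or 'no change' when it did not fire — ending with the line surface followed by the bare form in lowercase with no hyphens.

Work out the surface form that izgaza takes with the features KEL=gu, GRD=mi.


underlying: izgaza-ga-sr
1. 0 -> e / C _ C #: inserts after position(s) 9: izgazagaser
surface: izgazagaser


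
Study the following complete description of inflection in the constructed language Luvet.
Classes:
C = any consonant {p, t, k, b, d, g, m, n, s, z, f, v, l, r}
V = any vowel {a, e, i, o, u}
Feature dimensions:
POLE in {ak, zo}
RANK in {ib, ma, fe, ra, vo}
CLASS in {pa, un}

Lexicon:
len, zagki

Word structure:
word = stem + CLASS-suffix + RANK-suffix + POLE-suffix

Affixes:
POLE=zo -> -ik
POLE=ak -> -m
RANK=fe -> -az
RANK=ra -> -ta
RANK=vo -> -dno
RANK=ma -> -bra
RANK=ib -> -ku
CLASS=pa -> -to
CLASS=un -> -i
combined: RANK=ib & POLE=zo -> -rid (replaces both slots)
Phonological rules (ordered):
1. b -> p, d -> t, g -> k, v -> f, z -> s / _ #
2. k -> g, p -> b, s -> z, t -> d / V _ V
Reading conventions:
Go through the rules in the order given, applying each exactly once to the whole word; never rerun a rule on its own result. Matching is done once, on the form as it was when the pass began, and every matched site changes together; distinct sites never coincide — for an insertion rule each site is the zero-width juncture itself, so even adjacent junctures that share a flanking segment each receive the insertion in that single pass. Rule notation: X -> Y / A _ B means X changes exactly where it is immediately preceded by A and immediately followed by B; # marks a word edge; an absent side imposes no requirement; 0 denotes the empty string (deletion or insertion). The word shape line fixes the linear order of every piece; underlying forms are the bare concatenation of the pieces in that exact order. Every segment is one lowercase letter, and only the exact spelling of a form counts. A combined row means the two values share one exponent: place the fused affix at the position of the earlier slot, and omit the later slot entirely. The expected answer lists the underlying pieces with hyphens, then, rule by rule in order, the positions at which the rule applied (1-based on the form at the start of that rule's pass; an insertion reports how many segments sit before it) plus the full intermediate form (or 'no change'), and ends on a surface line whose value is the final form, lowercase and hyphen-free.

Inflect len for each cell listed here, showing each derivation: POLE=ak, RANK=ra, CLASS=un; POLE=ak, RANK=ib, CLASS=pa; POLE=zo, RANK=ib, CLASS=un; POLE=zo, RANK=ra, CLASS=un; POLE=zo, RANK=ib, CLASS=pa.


cell POLE=ak, RANK=ra, CLASS=un:
underlying: len-i-ta-m
1. b -> p, d -> t, g -> k, v -> f, z -> s / _ #: no change
2. k -> g, p -> b, s -> z, t -> d / V _ V: fires at position(s) 5: lenidam
surface: lenidam

cell POLE=ak, RANK=ib, CLASS=pa:
underlying: len-to-ku-m
1. b -> p, d -> t, g -> k, v -> f, z -> s / _ #: no change
2. k -> g, p -> b, s -> z, t -> d / V _ V: fires at position(s) 6: lentogum
surface: lentogum

cell POLE=zo, RANK=ib, CLASS=un:
underlying: len-i-rid
1. b -> p, d -> t, g -> k, v -> f, z -> s / _ #: fires at position(s) 7: lenirit
2. k -> g, p -> b, s -> z, t -> d / V _ V: no change
surface: lenirit

cell POLE=zo, RANK=ra, CLASS=un:
underlying: len-i-ta-ik
1. b -> p, d -> t, g -> k, v -> f, z -> s / _ #: no change
2. k -> g, p -> b, s -> z, t -> d / V _ V: fires at position(s) 5: lenidaik
surface: lenidaik

cell POLE=zo, RANK=ib, CLASS=pa:
underlying: len-to-rid
1. b -> p, d -> t, g -> k, v -> f, z -> s / _ #: fires at position(s) 8: lentorit
2. k -> g, p -> b, s -> z, t -> d / V _ V: no change
surface: lentorit
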